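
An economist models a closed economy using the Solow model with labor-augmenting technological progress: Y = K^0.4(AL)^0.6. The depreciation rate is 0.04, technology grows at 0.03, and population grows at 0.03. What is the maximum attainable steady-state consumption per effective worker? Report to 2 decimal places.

c_gold ≈ 1.51

The effective depreciation rate is n + g + δ = 0.03 + 0.03 + 0.04 = 0.1.
At the golden rule the marginal product of capital equals n+g+δ: 0.4·k^(0.4−1) = 0.1. Solving, k_gold = (0.4/0.1)^(1/0.6) ≈ 10.0794.
y_gold = 10.0794^0.4 ≈ 2.5198.
c_gold = y_gold − (n+g+δ)·k_gold = 2.5198 − 0.1·10.0794 ≈ 1.5119.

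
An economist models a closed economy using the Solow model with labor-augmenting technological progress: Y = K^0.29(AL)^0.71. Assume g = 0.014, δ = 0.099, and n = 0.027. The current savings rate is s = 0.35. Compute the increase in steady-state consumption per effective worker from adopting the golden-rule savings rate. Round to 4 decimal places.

Capital per effective worker breaks even when investment replaces (n + g + δ)·k; here n + g + δ = 0.14.
Current steady state (s = 0.35): k* = (0.35/0.14)^(1/0.71) ≈ 3.6348, y* = 3.6348^0.29 ≈ 1.4539, c* = (1−0.35)·1.4539 ≈ 0.9450.
At the golden rule the marginal product of capital equals n+g+δ: 0.29·k^(0.29−1) = 0.14. Solving, k_gold = (0.29/0.14)^(1/0.71) ≈ 2.7890.
y_gold = 2.7890^0.29 ≈ 1.3464, c_gold = y_gold − 0.14·k_gold ≈ 0.9560.
Gain: Δc = 0.9560 − 0.9450 ≈ 0.0109.

Δc ≈ 0.0109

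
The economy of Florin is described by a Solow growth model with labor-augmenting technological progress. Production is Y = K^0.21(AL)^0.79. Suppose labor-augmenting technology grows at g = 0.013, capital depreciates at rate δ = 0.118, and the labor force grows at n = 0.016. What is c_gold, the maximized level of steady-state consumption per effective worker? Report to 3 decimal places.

c_gold ≈ 0.869

Capital per effective worker breaks even when investment replaces (n + g + δ)·k; here n + g + δ = 0.147.
At the golden rule the marginal product of capital equals n+g+δ: 0.21·k^(0.21−1) = 0.147. Solving, k_gold = (0.21/0.147)^(1/0.79) ≈ 1.5706.
y_gold = 1.5706^0.21 ≈ 1.0995.
c_gold = y_gold − (n+g+δ)·k_gold = 1.0995 − 0.147·1.5706 ≈ 0.8686.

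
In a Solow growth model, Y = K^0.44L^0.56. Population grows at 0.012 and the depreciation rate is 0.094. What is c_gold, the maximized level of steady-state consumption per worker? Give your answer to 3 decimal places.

The effective depreciation rate is n + δ = 0.012 + 0.094 = 0.106.
Golden rule sets MPK = n+δ: 0.44·k^(0.44−1) = 0.106, so k_gold = (0.44/0.106)^(1/0.56) ≈ 12.7009.
y_gold = 12.7009^0.44 ≈ 3.0598.
c_gold = y_gold − (n+δ)·k_gold = 3.0598 − 0.106·12.7009 ≈ 1.7135.

c_gold ≈ 1.713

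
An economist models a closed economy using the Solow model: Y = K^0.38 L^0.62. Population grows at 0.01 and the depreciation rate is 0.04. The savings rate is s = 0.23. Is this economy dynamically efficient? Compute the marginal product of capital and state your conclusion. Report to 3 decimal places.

The effective depreciation rate is n + δ = 0.01 + 0.04 = 0.05.
Steady-state k*: s·k^0.38 = 0.05·k gives k* = (0.23/0.05)^(1/0.62) ≈ 11.7210.
MPK = 0.38·11.7210^(-0.62) ≈ 0.0826.
MPK > n+δ = 0.05, so the economy is dynamically efficient (under-saving).

dynamically efficient; MPK ≈ 0.083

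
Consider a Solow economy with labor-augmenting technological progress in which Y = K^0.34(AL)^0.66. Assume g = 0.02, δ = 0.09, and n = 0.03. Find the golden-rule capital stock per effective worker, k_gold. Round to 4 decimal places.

k_gold ≈ 3.8359

Capital per effective worker breaks even when investment replaces (n + g + δ)·k; here n + g + δ = 0.14.
Maximizing c = f(k) − (n+g+δ)·k gives f'(k) = n+g+δ, i.e. 0.34·k^(0.34−1) = 0.14, so k_gold = (0.34/0.14)^(1/0.66) ≈ 3.8359.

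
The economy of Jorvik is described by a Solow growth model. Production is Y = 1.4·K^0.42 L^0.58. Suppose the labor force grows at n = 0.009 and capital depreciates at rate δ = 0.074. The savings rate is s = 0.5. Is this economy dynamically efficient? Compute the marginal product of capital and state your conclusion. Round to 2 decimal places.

The effective depreciation rate is n + δ = 0.009 + 0.074 = 0.083.
Steady-state k*: s·A·k^0.42 = 0.083·k gives k* = (0.5·1.4/0.083)^(1/0.58) ≈ 39.4990.
MPK = 0.42·1.4·39.4990^(-0.58) ≈ 0.0697.
MPK < n+δ = 0.083, so the economy is dynamically inefficient (over-saving).

dynamically inefficient; MPK ≈ 0.07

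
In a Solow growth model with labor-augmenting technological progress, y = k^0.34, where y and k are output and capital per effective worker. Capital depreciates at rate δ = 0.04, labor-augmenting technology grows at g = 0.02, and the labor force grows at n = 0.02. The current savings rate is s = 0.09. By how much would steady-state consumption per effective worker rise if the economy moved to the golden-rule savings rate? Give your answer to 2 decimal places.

Δc ≈ 0.42

n + g + δ = 0.02 + 0.02 + 0.04 = 0.08.
Current steady state (s = 0.09): k* = (0.09/0.08)^(1/0.66) ≈ 1.1954, y* = 1.1954^0.34 ≈ 1.0626, c* = (1−0.09)·1.0626 ≈ 0.9669.
At the golden rule the marginal product of capital equals n+g+δ: 0.34·k^(0.34−1) = 0.08. Solving, k_gold = (0.34/0.08)^(1/0.66) ≈ 8.9558.
y_gold = 8.9558^0.34 ≈ 2.1072, c_gold = y_gold − 0.08·k_gold ≈ 1.3908.
Gain: Δc = 1.3908 − 0.9669 ≈ 0.4239.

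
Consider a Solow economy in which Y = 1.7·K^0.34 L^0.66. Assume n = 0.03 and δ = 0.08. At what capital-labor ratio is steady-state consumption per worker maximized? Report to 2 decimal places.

k_gold ≈ 12.35

The effective depreciation rate is n + δ = 0.03 + 0.08 = 0.11.
Golden rule sets MPK = n+δ: 0.34·1.7·k^(0.34−1) = 0.11, so k_gold = (0.34·1.7/0.11)^(1/0.66) ≈ 12.3515.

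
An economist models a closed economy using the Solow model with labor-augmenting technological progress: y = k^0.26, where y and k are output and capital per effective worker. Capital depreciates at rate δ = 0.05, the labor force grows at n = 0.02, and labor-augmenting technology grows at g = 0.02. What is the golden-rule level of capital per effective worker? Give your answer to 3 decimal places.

Break-even investment rate: n + g + δ = 0.02 + 0.02 + 0.05 = 0.09.
Setting f'(k) = n+g+δ gives 0.26·k^(0.26−1) = 0.09, hence k_gold = (0.26/0.09)^(1/0.74) ≈ 4.1938.

k_gold ≈ 4.194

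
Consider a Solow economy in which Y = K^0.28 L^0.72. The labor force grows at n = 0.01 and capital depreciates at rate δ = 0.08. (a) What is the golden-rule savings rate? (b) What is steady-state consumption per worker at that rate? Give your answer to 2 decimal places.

(a) s_gold = 0.28; (b) c_gold ≈ 1.12

Capital per worker breaks even when investment replaces (n + δ)·k; here n + δ = 0.09.
For Cobb-Douglas, s_gold equals capital's share: s_gold = 0.28.
Golden rule sets MPK = n+δ: 0.28·k^(0.28−1) = 0.09, so k_gold = (0.28/0.09)^(1/0.72) ≈ 4.8373.
y_gold = 4.8373^0.28 ≈ 1.5549; c_gold = (1−0.28)·y_gold ≈ 1.1195.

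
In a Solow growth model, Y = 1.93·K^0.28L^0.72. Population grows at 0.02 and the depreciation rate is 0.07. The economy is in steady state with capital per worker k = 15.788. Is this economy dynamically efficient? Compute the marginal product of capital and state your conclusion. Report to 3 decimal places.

dynamically inefficient; MPK ≈ 0.074

Break-even investment rate: n + δ = 0.02 + 0.07 = 0.09.
MPK = 0.28·1.93·k^(0.28−1) = 0.28·1.93·15.788^(-0.72) ≈ 0.0741.
MPK < 0.09, so the economy is dynamically inefficient (over-saving).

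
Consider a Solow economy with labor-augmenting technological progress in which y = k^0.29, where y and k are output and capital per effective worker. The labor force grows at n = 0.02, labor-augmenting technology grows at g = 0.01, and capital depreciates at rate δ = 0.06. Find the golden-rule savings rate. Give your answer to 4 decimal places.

Break-even investment rate: n + g + δ = 0.02 + 0.01 + 0.06 = 0.09.
At the golden rule MPK = n+g+δ, and in any Cobb-Douglas steady state s = (n+g+δ)·k/y = MPK·k/y = capital's share 0.29.

s_gold = 0.2900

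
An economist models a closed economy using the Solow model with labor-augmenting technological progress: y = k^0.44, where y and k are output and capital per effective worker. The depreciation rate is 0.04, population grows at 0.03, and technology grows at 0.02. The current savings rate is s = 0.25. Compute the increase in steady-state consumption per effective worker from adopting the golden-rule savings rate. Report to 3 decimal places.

n + g + δ = 0.03 + 0.02 + 0.04 = 0.09.
Current steady state (s = 0.25): k* = (0.25/0.09)^(1/0.56) ≈ 6.1989, y* = 6.1989^0.44 ≈ 2.2316, c* = (1−0.25)·2.2316 ≈ 1.6737.
At the golden rule the marginal product of capital equals n+g+δ: 0.44·k^(0.44−1) = 0.09. Solving, k_gold = (0.44/0.09)^(1/0.56) ≈ 17.0111.
y_gold = 17.0111^0.44 ≈ 3.4795, c_gold = y_gold − 0.09·k_gold ≈ 1.9485.
Gain: Δc = 1.9485 − 1.6737 ≈ 0.2748.

Δc ≈ 0.275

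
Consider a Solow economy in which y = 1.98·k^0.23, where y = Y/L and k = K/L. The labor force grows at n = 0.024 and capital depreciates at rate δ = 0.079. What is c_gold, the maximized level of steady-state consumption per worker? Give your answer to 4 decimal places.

c_gold ≈ 2.3768

Break-even investment rate: n + δ = 0.024 + 0.079 = 0.103.
At the golden rule the marginal product of capital equals n+δ: 0.23·1.98·k^(0.23−1) = 0.103. Solving, k_gold = (0.23·1.98/0.103)^(1/0.77) ≈ 6.8926.
y_gold = 1.98·6.8926^0.23 ≈ 3.0867.
c_gold = y_gold − (n+δ)·k_gold = 3.0867 − 0.103·6.8926 ≈ 2.3768.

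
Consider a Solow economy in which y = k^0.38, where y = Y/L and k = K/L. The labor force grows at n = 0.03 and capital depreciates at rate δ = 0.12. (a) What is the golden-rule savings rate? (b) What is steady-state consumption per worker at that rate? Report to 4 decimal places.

(a) s_gold = 0.3800; (b) c_gold ≈ 1.0960

Capital per worker breaks even when investment replaces (n + δ)·k; here n + δ = 0.15.
For Cobb-Douglas, s_gold equals capital's share: s_gold = 0.38.
At the golden rule the marginal product of capital equals n+δ: 0.38·k^(0.38−1) = 0.15. Solving, k_gold = (0.38/0.15)^(1/0.62) ≈ 4.4783.
y_gold = 4.4783^0.38 ≈ 1.7678; c_gold = (1−0.38)·y_gold ≈ 1.0960.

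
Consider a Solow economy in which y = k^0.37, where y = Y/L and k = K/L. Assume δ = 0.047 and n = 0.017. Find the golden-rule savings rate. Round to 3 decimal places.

s_gold = 0.370

n + δ = 0.017 + 0.047 = 0.064.
At the golden rule MPK = n+δ, and in any Cobb-Douglas steady state s = (n+δ)·k/y = MPK·k/y = capital's share 0.37.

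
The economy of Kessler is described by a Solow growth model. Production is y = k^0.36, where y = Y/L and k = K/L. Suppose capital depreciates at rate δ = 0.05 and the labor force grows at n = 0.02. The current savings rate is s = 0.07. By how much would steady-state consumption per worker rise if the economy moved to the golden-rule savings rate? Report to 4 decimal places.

Δc ≈ 0.6778

n + δ = 0.02 + 0.05 = 0.07.
Current steady state (s = 0.07): k* = (0.07/0.07)^(1/0.64) ≈ 1.0000, y* = 1.0000^0.36 ≈ 1.0000, c* = (1−0.07)·1.0000 ≈ 0.9300.
Golden rule sets MPK = n+δ: 0.36·k^(0.36−1) = 0.07, so k_gold = (0.36/0.07)^(1/0.64) ≈ 12.9198.
y_gold = 12.9198^0.36 ≈ 2.5122, c_gold = y_gold − 0.07·k_gold ≈ 1.6078.
Gain: Δc = 1.6078 − 0.9300 ≈ 0.6778.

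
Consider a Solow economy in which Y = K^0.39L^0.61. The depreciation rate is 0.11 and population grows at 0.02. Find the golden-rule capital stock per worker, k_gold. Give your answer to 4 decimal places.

k_gold ≈ 6.0557

Break-even investment rate: n + δ = 0.02 + 0.11 = 0.13.
Maximizing c = f(k) − (n+δ)·k gives f'(k) = n+δ, i.e. 0.39·k^(0.39−1) = 0.13, so k_gold = (0.39/0.13)^(1/0.61) ≈ 6.0557.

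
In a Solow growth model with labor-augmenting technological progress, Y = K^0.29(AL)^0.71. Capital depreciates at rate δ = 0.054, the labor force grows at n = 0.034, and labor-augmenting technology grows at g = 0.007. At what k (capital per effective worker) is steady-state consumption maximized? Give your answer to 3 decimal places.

Capital per effective worker breaks even when investment replaces (n + g + δ)·k; here n + g + δ = 0.095.
At the golden rule the marginal product of capital equals n+g+δ: 0.29·k^(0.29−1) = 0.095. Solving, k_gold = (0.29/0.095)^(1/0.71) ≈ 4.8155.

k_gold ≈ 4.815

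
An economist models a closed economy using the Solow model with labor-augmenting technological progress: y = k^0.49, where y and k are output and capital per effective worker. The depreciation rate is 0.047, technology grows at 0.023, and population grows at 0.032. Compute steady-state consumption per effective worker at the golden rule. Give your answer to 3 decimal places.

The effective depreciation rate is n + g + δ = 0.032 + 0.023 + 0.047 = 0.102.
Maximizing c = f(k) − (n+g+δ)·k gives f'(k) = n+g+δ, i.e. 0.49·k^(0.49−1) = 0.102, so k_gold = (0.49/0.102)^(1/0.51) ≈ 21.7001.
y_gold = 21.7001^0.49 ≈ 4.5172.
c_gold = y_gold − (n+g+δ)·k_gold = 4.5172 − 0.102·21.7001 ≈ 2.3038.

c_gold ≈ 2.304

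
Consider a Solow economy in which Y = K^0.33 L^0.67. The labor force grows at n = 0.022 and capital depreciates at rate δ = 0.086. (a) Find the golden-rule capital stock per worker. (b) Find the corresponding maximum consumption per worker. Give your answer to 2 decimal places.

Capital per worker breaks even when investment replaces (n + δ)·k; here n + δ = 0.108.
Setting f'(k) = n+δ gives 0.33·k^(0.33−1) = 0.108, hence k_gold = (0.33/0.108)^(1/0.67) ≈ 5.2968.
y_gold = 5.2968^0.33 ≈ 1.7335; c_gold = y_gold − 0.108·k_gold ≈ 1.1614.

(a) k_gold ≈ 5.30; (b) c_gold ≈ 1.16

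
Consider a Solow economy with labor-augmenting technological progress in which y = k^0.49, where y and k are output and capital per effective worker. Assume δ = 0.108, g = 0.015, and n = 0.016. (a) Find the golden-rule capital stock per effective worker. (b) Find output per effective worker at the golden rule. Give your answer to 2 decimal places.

The effective depreciation rate is n + g + δ = 0.016 + 0.015 + 0.108 = 0.139.
Golden rule sets MPK = n+g+δ: 0.49·k^(0.49−1) = 0.139, so k_gold = (0.49/0.139)^(1/0.51) ≈ 11.8278.
y_gold = 11.8278^0.49 ≈ 3.3552.

(a) k_gold ≈ 11.83; (b) y_gold ≈ 3.36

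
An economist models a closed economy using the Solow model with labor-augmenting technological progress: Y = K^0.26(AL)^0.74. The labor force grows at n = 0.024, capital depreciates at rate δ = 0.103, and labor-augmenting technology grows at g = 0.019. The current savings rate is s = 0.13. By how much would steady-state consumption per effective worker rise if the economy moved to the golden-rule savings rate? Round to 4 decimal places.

Δc ≈ 0.0711

The effective depreciation rate is n + g + δ = 0.024 + 0.019 + 0.103 = 0.146.
Current steady state (s = 0.13): k* = (0.13/0.146)^(1/0.74) ≈ 0.8548, y* = 0.8548^0.26 ≈ 0.9600, c* = (1−0.13)·0.9600 ≈ 0.8352.
Maximizing c = f(k) − (n+g+δ)·k gives f'(k) = n+g+δ, i.e. 0.26·k^(0.26−1) = 0.146, so k_gold = (0.26/0.146)^(1/0.74) ≈ 2.1811.
y_gold = 2.1811^0.26 ≈ 1.2248, c_gold = y_gold − 0.146·k_gold ≈ 0.9063.
Gain: Δc = 0.9063 − 0.8352 ≈ 0.0711.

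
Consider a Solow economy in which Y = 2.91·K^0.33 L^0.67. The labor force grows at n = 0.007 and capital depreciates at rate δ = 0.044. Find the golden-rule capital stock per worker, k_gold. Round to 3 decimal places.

Capital per worker breaks even when investment replaces (n + δ)·k; here n + δ = 0.051.
At the golden rule the marginal product of capital equals n+δ: 0.33·2.91·k^(0.33−1) = 0.051. Solving, k_gold = (0.33·2.91/0.051)^(1/0.67) ≈ 79.9358.

k_gold ≈ 79.936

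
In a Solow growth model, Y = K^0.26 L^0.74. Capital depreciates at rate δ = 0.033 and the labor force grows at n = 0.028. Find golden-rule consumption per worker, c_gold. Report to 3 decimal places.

n + δ = 0.028 + 0.033 = 0.061.
At the golden rule the marginal product of capital equals n+δ: 0.26·k^(0.26−1) = 0.061. Solving, k_gold = (0.26/0.061)^(1/0.74) ≈ 7.0936.
y_gold = 7.0936^0.26 ≈ 1.6643.
c_gold = y_gold − (n+δ)·k_gold = 1.6643 − 0.061·7.0936 ≈ 1.2316.

c_gold ≈ 1.232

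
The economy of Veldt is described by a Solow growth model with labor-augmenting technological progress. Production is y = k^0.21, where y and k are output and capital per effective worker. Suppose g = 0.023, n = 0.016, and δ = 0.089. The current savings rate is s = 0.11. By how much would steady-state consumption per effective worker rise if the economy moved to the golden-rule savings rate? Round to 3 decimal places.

Capital per effective worker breaks even when investment replaces (n + g + δ)·k; here n + g + δ = 0.128.
Current steady state (s = 0.11): k* = (0.11/0.128)^(1/0.79) ≈ 0.8254, y* = 0.8254^0.21 ≈ 0.9605, c* = (1−0.11)·0.9605 ≈ 0.8549.
Setting f'(k) = n+g+δ gives 0.21·k^(0.21−1) = 0.128, hence k_gold = (0.21/0.128)^(1/0.79) ≈ 1.8714.
y_gold = 1.8714^0.21 ≈ 1.1407, c_gold = y_gold − 0.128·k_gold ≈ 0.9011.
Gain: Δc = 0.9011 − 0.8549 ≈ 0.0463.

Δc ≈ 0.046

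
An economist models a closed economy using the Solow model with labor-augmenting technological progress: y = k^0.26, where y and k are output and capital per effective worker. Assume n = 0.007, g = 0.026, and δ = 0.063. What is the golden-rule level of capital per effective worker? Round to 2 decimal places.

Capital per effective worker breaks even when investment replaces (n + g + δ)·k; here n + g + δ = 0.096.
At the golden rule the marginal product of capital equals n+g+δ: 0.26·k^(0.26−1) = 0.096. Solving, k_gold = (0.26/0.096)^(1/0.74) ≈ 3.8436.

k_gold ≈ 3.84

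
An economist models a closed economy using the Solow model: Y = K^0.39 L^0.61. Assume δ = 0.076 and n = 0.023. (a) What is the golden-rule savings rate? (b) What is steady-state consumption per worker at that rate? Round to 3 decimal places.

n + δ = 0.023 + 0.076 = 0.099.
For Cobb-Douglas, s_gold equals capital's share: s_gold = 0.39.
Setting f'(k) = n+δ gives 0.39·k^(0.39−1) = 0.099, hence k_gold = (0.39/0.099)^(1/0.61) ≈ 9.4649.
y_gold = 9.4649^0.39 ≈ 2.4026; c_gold = (1−0.39)·y_gold ≈ 1.4656.

(a) s_gold = 0.390; (b) c_gold ≈ 1.466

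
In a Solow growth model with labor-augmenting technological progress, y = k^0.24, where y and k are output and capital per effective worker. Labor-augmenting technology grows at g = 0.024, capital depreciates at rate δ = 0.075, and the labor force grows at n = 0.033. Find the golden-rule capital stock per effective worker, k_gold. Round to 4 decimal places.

Capital per effective worker breaks even when investment replaces (n + g + δ)·k; here n + g + δ = 0.132.
Maximizing c = f(k) − (n+g+δ)·k gives f'(k) = n+g+δ, i.e. 0.24·k^(0.24−1) = 0.132, so k_gold = (0.24/0.132)^(1/0.76) ≈ 2.1960.

k_gold ≈ 2.1960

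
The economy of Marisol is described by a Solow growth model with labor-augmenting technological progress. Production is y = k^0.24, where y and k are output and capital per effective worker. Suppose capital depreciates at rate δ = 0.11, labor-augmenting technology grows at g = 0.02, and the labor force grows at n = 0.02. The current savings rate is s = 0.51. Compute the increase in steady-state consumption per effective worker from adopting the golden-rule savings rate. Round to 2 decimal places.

Δc ≈ 0.16

Break-even investment rate: n + g + δ = 0.02 + 0.02 + 0.11 = 0.15.
Current steady state (s = 0.51): k* = (0.51/0.15)^(1/0.76) ≈ 5.0040, y* = 5.0040^0.24 ≈ 1.4718, c* = (1−0.51)·1.4718 ≈ 0.7212.
Golden rule sets MPK = n+g+δ: 0.24·k^(0.24−1) = 0.15, so k_gold = (0.24/0.15)^(1/0.76) ≈ 1.8560.
y_gold = 1.8560^0.24 ≈ 1.1600, c_gold = y_gold − 0.15·k_gold ≈ 0.8816.
Gain: Δc = 0.8816 − 0.7212 ≈ 0.1604.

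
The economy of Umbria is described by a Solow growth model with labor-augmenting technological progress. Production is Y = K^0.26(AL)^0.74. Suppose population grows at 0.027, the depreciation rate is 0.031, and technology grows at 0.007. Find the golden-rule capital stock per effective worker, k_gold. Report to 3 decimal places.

Break-even investment rate: n + g + δ = 0.027 + 0.007 + 0.031 = 0.065.
Golden rule sets MPK = n+g+δ: 0.26·k^(0.26−1) = 0.065, so k_gold = (0.26/0.065)^(1/0.74) ≈ 6.5102.

k_gold ≈ 6.510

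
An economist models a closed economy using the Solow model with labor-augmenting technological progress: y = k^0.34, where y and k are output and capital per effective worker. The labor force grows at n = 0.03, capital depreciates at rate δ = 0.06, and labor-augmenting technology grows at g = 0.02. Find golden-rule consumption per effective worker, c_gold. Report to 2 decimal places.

n + g + δ = 0.03 + 0.02 + 0.06 = 0.11.
At the golden rule the marginal product of capital equals n+g+δ: 0.34·k^(0.34−1) = 0.11. Solving, k_gold = (0.34/0.11)^(1/0.66) ≈ 5.5278.
y_gold = 5.5278^0.34 ≈ 1.7884.
c_gold = y_gold − (n+g+δ)·k_gold = 1.7884 − 0.11·5.5278 ≈ 1.1804.

c_gold ≈ 1.18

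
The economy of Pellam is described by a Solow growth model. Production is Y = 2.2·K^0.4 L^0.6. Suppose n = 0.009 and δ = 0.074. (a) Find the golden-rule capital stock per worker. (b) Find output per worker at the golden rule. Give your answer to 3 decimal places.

(a) k_gold ≈ 51.169; (b) y_gold ≈ 10.618

The effective depreciation rate is n + δ = 0.009 + 0.074 = 0.083.
Golden rule sets MPK = n+δ: 0.4·2.2·k^(0.4−1) = 0.083, so k_gold = (0.4·2.2/0.083)^(1/0.6) ≈ 51.1691.
y_gold = 2.2·51.1691^0.4 ≈ 10.6176.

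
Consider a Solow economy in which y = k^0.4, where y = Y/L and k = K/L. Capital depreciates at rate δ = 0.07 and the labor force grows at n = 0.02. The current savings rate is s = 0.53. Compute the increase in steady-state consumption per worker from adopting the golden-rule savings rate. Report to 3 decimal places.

n + δ = 0.02 + 0.07 = 0.09.
Current steady state (s = 0.53): k* = (0.53/0.09)^(1/0.6) ≈ 19.2039, y* = 19.2039^0.4 ≈ 3.2610, c* = (1−0.53)·3.2610 ≈ 1.5327.
At the golden rule the marginal product of capital equals n+δ: 0.4·k^(0.4−1) = 0.09. Solving, k_gold = (0.4/0.09)^(1/0.6) ≈ 12.0142.
y_gold = 12.0142^0.4 ≈ 2.7032, c_gold = y_gold − 0.09·k_gold ≈ 1.6219.
Gain: Δc = 1.6219 − 1.5327 ≈ 0.0892.

Δc ≈ 0.089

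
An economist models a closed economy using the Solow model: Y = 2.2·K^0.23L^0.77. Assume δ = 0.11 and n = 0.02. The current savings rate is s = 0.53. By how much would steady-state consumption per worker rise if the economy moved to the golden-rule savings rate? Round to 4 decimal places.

Δc ≈ 0.5510

n + δ = 0.02 + 0.11 = 0.13.
Current steady state (s = 0.53): k* = (0.53·2.2/0.13)^(1/0.77) ≈ 17.2721, y* = 2.2·17.2721^0.23 ≈ 4.2365, c* = (1−0.53)·4.2365 ≈ 1.9912.
Golden rule sets MPK = n+δ: 0.23·2.2·k^(0.23−1) = 0.13, so k_gold = (0.23·2.2/0.13)^(1/0.77) ≈ 5.8412.
y_gold = 2.2·5.8412^0.23 ≈ 3.3016, c_gold = y_gold − 0.13·k_gold ≈ 2.5422.
Gain: Δc = 2.5422 − 1.9912 ≈ 0.5510.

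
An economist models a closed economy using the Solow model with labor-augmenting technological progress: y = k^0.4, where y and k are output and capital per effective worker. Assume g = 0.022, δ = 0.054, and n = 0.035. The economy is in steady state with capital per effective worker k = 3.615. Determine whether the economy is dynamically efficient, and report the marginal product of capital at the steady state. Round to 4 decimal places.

The effective depreciation rate is n + g + δ = 0.035 + 0.022 + 0.054 = 0.111.
MPK = 0.4·k^(0.4−1) = 0.4·3.615^(-0.6) ≈ 0.1850.
MPK > 0.111, so the economy is dynamically efficient (under-saving).

dynamically efficient; MPK ≈ 0.1850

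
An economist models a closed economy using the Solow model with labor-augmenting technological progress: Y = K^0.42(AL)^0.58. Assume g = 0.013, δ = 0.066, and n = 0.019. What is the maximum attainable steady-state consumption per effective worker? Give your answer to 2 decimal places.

n + g + δ = 0.019 + 0.013 + 0.066 = 0.098.
Maximizing c = f(k) − (n+g+δ)·k gives f'(k) = n+g+δ, i.e. 0.42·k^(0.42−1) = 0.098, so k_gold = (0.42/0.098)^(1/0.58) ≈ 12.2941.
y_gold = 12.2941^0.42 ≈ 2.8686.
c_gold = y_gold − (n+g+δ)·k_gold = 2.8686 − 0.098·12.2941 ≈ 1.6638.

c_gold ≈ 1.66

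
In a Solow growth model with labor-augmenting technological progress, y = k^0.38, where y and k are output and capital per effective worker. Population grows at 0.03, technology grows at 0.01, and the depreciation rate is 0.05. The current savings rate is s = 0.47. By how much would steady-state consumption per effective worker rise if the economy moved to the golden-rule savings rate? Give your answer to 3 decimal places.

The effective depreciation rate is n + g + δ = 0.03 + 0.01 + 0.05 = 0.09.
Current steady state (s = 0.47): k* = (0.47/0.09)^(1/0.62) ≈ 14.3824, y* = 14.3824^0.38 ≈ 2.7541, c* = (1−0.47)·2.7541 ≈ 1.4597.
Golden rule sets MPK = n+g+δ: 0.38·k^(0.38−1) = 0.09, so k_gold = (0.38/0.09)^(1/0.62) ≈ 10.2079.
y_gold = 10.2079^0.38 ≈ 2.4177, c_gold = y_gold − 0.09·k_gold ≈ 1.4990.
Gain: Δc = 1.4990 − 1.4597 ≈ 0.0393.

Δc ≈ 0.039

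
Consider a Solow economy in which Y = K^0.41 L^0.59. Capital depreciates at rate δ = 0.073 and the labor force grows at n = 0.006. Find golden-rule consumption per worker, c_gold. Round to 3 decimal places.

The effective depreciation rate is n + δ = 0.006 + 0.073 = 0.079.
Setting f'(k) = n+δ gives 0.41·k^(0.41−1) = 0.079, hence k_gold = (0.41/0.079)^(1/0.59) ≈ 16.2978.
y_gold = 16.2978^0.41 ≈ 3.1403.
c_gold = y_gold − (n+δ)·k_gold = 3.1403 − 0.079·16.2978 ≈ 1.8528.

c_gold ≈ 1.853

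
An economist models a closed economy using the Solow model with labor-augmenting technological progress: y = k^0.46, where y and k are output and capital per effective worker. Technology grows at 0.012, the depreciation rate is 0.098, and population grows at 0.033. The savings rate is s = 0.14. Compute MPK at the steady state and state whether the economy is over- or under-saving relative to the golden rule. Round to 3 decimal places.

under-saving; MPK ≈ 0.470

n + g + δ = 0.033 + 0.012 + 0.098 = 0.143.
Steady-state k*: s·k^0.46 = 0.143·k gives k* = (0.14/0.143)^(1/0.54) ≈ 0.9615.
MPK = 0.46·0.9615^(-0.54) ≈ 0.4699.
MPK > n+g+δ = 0.143, so the economy is dynamically efficient (under-saving).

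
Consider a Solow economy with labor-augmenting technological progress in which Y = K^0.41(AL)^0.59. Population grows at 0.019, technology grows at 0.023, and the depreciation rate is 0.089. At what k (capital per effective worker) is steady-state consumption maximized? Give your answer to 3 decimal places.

k_gold ≈ 6.916

Capital per effective worker breaks even when investment replaces (n + g + δ)·k; here n + g + δ = 0.131.
Golden rule sets MPK = n+g+δ: 0.41·k^(0.41−1) = 0.131, so k_gold = (0.41/0.131)^(1/0.59) ≈ 6.9159.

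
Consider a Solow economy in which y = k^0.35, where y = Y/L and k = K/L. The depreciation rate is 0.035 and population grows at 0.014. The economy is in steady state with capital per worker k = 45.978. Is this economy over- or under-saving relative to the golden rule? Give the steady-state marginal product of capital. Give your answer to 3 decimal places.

over-saving; MPK ≈ 0.029

n + δ = 0.014 + 0.035 = 0.049.
MPK = 0.35·k^(0.35−1) = 0.35·45.978^(-0.65) ≈ 0.0291.
MPK < 0.049, so the economy is dynamically inefficient (over-saving).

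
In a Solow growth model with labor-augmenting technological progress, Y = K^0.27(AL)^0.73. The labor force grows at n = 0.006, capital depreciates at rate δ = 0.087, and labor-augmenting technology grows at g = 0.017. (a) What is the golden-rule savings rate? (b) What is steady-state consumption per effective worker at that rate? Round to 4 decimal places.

(a) s_gold = 0.2700; (b) c_gold ≈ 1.0176

Break-even investment rate: n + g + δ = 0.006 + 0.017 + 0.087 = 0.11.
For Cobb-Douglas, s_gold equals capital's share: s_gold = 0.27.
At the golden rule the marginal product of capital equals n+g+δ: 0.27·k^(0.27−1) = 0.11. Solving, k_gold = (0.27/0.11)^(1/0.73) ≈ 3.4214.
y_gold = 3.4214^0.27 ≈ 1.3939; c_gold = (1−0.27)·y_gold ≈ 1.0176.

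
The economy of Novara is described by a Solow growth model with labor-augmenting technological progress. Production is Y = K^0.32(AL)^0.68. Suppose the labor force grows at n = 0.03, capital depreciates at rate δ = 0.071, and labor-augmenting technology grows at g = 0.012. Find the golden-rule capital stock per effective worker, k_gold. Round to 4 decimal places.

k_gold ≈ 4.6218

Capital per effective worker breaks even when investment replaces (n + g + δ)·k; here n + g + δ = 0.113.
At the golden rule the marginal product of capital equals n+g+δ: 0.32·k^(0.32−1) = 0.113. Solving, k_gold = (0.32/0.113)^(1/0.68) ≈ 4.6218.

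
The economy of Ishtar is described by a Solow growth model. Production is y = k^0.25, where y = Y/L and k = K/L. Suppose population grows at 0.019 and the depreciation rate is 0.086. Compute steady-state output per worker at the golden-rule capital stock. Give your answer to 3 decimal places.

Break-even investment rate: n + δ = 0.019 + 0.086 = 0.105.
Maximizing c = f(k) − (n+δ)·k gives f'(k) = n+δ, i.e. 0.25·k^(0.25−1) = 0.105, so k_gold = (0.25/0.105)^(1/0.75) ≈ 3.1793.
Output: y_gold = k_gold^0.25 = 3.1793^0.25 ≈ 1.3353.

y_gold ≈ 1.335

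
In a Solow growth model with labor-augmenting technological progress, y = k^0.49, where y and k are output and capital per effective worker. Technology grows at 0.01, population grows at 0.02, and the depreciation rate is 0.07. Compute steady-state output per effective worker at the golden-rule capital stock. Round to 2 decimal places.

y_gold ≈ 4.60

The effective depreciation rate is n + g + δ = 0.02 + 0.01 + 0.07 = 0.1.
Setting f'(k) = n+g+δ gives 0.49·k^(0.49−1) = 0.1, hence k_gold = (0.49/0.1)^(1/0.51) ≈ 22.5593.
Output: y_gold = k_gold^0.49 = 22.5593^0.49 ≈ 4.6039.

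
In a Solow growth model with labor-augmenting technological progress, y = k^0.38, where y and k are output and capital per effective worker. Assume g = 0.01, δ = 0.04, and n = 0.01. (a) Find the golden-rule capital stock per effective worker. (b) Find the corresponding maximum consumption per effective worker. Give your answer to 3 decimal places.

Break-even investment rate: n + g + δ = 0.01 + 0.01 + 0.04 = 0.06.
At the golden rule the marginal product of capital equals n+g+δ: 0.38·k^(0.38−1) = 0.06. Solving, k_gold = (0.38/0.06)^(1/0.62) ≈ 19.6316.
y_gold = 19.6316^0.38 ≈ 3.0997; c_gold = y_gold − 0.06·k_gold ≈ 1.9218.

(a) k_gold ≈ 19.632; (b) c_gold ≈ 1.922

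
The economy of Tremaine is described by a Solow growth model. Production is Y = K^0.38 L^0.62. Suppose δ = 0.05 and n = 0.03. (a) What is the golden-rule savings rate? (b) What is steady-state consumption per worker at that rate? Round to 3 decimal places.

Break-even investment rate: n + δ = 0.03 + 0.05 = 0.08.
For Cobb-Douglas, s_gold equals capital's share: s_gold = 0.38.
Setting f'(k) = n+δ gives 0.38·k^(0.38−1) = 0.08, hence k_gold = (0.38/0.08)^(1/0.62) ≈ 12.3436.
y_gold = 12.3436^0.38 ≈ 2.5986; c_gold = (1−0.38)·y_gold ≈ 1.6112.

(a) s_gold = 0.380; (b) c_gold ≈ 1.611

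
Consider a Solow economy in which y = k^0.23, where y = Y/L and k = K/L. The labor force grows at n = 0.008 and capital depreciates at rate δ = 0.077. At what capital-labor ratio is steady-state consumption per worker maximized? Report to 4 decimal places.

n + δ = 0.008 + 0.077 = 0.085.
Setting f'(k) = n+δ gives 0.23·k^(0.23−1) = 0.085, hence k_gold = (0.23/0.085)^(1/0.77) ≈ 3.6428.

k_gold ≈ 3.6428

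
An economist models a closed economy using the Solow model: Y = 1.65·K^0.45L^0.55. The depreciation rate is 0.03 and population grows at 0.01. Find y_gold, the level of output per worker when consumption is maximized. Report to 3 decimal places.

The effective depreciation rate is n + δ = 0.01 + 0.03 = 0.04.
Golden rule sets MPK = n+δ: 0.45·1.65·k^(0.45−1) = 0.04, so k_gold = (0.45·1.65/0.04)^(1/0.55) ≈ 202.5871.
Output: y_gold = 1.65·k_gold^0.45 = 1.65·202.5871^0.45 ≈ 18.0077.

y_gold ≈ 18.008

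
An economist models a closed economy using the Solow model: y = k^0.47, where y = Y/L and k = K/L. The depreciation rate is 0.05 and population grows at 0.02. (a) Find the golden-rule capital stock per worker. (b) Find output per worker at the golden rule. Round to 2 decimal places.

(a) k_gold ≈ 36.34; (b) y_gold ≈ 5.41

n + δ = 0.02 + 0.05 = 0.07.
Setting f'(k) = n+δ gives 0.47·k^(0.47−1) = 0.07, hence k_gold = (0.47/0.07)^(1/0.53) ≈ 36.3393.
y_gold = 36.3393^0.47 ≈ 5.4122.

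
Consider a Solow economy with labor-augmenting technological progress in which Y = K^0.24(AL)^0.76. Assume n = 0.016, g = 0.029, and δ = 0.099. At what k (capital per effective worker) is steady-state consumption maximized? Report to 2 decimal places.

k_gold ≈ 1.96

The effective depreciation rate is n + g + δ = 0.016 + 0.029 + 0.099 = 0.144.
Maximizing c = f(k) − (n+g+δ)·k gives f'(k) = n+g+δ, i.e. 0.24·k^(0.24−1) = 0.144, so k_gold = (0.24/0.144)^(1/0.76) ≈ 1.9584.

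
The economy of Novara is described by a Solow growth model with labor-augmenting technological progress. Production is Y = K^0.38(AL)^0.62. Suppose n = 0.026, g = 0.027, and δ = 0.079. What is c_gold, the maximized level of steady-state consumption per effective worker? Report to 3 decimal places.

c_gold ≈ 1.185

Capital per effective worker breaks even when investment replaces (n + g + δ)·k; here n + g + δ = 0.132.
At the golden rule the marginal product of capital equals n+g+δ: 0.38·k^(0.38−1) = 0.132. Solving, k_gold = (0.38/0.132)^(1/0.62) ≈ 5.5038.
y_gold = 5.5038^0.38 ≈ 1.9118.
c_gold = y_gold − (n+g+δ)·k_gold = 1.9118 − 0.132·5.5038 ≈ 1.1853.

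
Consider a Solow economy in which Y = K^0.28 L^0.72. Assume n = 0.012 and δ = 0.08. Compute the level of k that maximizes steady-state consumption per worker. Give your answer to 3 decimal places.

k_gold ≈ 4.692

The effective depreciation rate is n + δ = 0.012 + 0.08 = 0.092.
Setting f'(k) = n+δ gives 0.28·k^(0.28−1) = 0.092, hence k_gold = (0.28/0.092)^(1/0.72) ≈ 4.6919.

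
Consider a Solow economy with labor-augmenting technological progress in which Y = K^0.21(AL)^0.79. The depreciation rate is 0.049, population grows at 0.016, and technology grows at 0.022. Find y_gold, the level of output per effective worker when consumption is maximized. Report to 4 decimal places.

y_gold ≈ 1.2640

Break-even investment rate: n + g + δ = 0.016 + 0.022 + 0.049 = 0.087.
At the golden rule the marginal product of capital equals n+g+δ: 0.21·k^(0.21−1) = 0.087. Solving, k_gold = (0.21/0.087)^(1/0.79) ≈ 3.0509.
Output: y_gold = k_gold^0.21 = 3.0509^0.21 ≈ 1.2640.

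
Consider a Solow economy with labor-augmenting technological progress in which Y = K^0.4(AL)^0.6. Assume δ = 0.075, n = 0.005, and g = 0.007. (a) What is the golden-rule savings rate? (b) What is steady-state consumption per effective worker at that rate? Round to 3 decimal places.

The effective depreciation rate is n + g + δ = 0.005 + 0.007 + 0.075 = 0.087.
For Cobb-Douglas, s_gold equals capital's share: s_gold = 0.4.
Maximizing c = f(k) − (n+g+δ)·k gives f'(k) = n+g+δ, i.e. 0.4·k^(0.4−1) = 0.087, so k_gold = (0.4/0.087)^(1/0.6) ≈ 12.7126.
y_gold = 12.7126^0.4 ≈ 2.7650; c_gold = (1−0.4)·y_gold ≈ 1.6590.

(a) s_gold = 0.400; (b) c_gold ≈ 1.659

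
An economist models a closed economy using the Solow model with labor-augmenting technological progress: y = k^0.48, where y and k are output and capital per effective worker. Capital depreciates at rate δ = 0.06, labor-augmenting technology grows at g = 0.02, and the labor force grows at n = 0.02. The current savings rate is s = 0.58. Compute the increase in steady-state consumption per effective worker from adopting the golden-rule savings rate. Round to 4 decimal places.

Break-even investment rate: n + g + δ = 0.02 + 0.02 + 0.06 = 0.1.
Current steady state (s = 0.58): k* = (0.58/0.1)^(1/0.52) ≈ 29.3853, y* = 29.3853^0.48 ≈ 5.0664, c* = (1−0.58)·5.0664 ≈ 2.1279.
At the golden rule the marginal product of capital equals n+g+δ: 0.48·k^(0.48−1) = 0.1. Solving, k_gold = (0.48/0.1)^(1/0.52) ≈ 20.4211.
y_gold = 20.4211^0.48 ≈ 4.2544, c_gold = y_gold − 0.1·k_gold ≈ 2.2123.
Gain: Δc = 2.2123 − 2.1279 ≈ 0.0844.

Δc ≈ 0.0844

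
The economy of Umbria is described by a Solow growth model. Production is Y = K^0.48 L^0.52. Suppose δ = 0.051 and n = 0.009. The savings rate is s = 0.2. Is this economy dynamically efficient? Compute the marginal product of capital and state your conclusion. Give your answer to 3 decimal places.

dynamically efficient; MPK ≈ 0.144

The effective depreciation rate is n + δ = 0.009 + 0.051 = 0.06.
Steady-state k*: s·k^0.48 = 0.06·k gives k* = (0.2/0.06)^(1/0.52) ≈ 10.1283.
MPK = 0.48·10.1283^(-0.52) ≈ 0.1440.
MPK > n+δ = 0.06, so the economy is dynamically efficient (under-saving).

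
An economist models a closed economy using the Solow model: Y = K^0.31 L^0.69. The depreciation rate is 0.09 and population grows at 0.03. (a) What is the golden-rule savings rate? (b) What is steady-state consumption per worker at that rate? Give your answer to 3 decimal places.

(a) s_gold = 0.310; (b) c_gold ≈ 1.057

The effective depreciation rate is n + δ = 0.03 + 0.09 = 0.12.
For Cobb-Douglas, s_gold equals capital's share: s_gold = 0.31.
Maximizing c = f(k) − (n+δ)·k gives f'(k) = n+δ, i.e. 0.31·k^(0.31−1) = 0.12, so k_gold = (0.31/0.12)^(1/0.69) ≈ 3.9570.
y_gold = 3.9570^0.31 ≈ 1.5317; c_gold = (1−0.31)·y_gold ≈ 1.0569.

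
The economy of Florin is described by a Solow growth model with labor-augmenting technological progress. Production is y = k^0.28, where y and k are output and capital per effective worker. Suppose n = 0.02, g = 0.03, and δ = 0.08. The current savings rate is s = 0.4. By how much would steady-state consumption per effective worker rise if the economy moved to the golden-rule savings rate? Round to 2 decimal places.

Δc ≈ 0.04

Break-even investment rate: n + g + δ = 0.02 + 0.03 + 0.08 = 0.13.
Current steady state (s = 0.4): k* = (0.4/0.13)^(1/0.72) ≈ 4.7636, y* = 4.7636^0.28 ≈ 1.5482, c* = (1−0.4)·1.5482 ≈ 0.9289.
At the golden rule the marginal product of capital equals n+g+δ: 0.28·k^(0.28−1) = 0.13. Solving, k_gold = (0.28/0.13)^(1/0.72) ≈ 2.9027.
y_gold = 2.9027^0.28 ≈ 1.3477, c_gold = y_gold − 0.13·k_gold ≈ 0.9703.
Gain: Δc = 0.9703 − 0.9289 ≈ 0.0414.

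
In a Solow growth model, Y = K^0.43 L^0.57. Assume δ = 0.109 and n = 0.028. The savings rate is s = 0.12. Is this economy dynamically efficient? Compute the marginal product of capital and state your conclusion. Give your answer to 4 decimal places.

dynamically efficient; MPK ≈ 0.4909

n + δ = 0.028 + 0.109 = 0.137.
Steady-state k*: s·k^0.43 = 0.137·k gives k* = (0.12/0.137)^(1/0.57) ≈ 0.7926.
MPK = 0.43·0.7926^(-0.57) ≈ 0.4909.
MPK > n+δ = 0.137, so the economy is dynamically efficient (under-saving).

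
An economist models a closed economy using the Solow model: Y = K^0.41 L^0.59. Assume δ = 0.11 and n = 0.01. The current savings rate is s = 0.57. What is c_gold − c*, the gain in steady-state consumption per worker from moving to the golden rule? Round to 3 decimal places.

Capital per worker breaks even when investment replaces (n + δ)·k; here n + δ = 0.12.
Current steady state (s = 0.57): k* = (0.57/0.12)^(1/0.59) ≈ 14.0261, y* = 14.0261^0.41 ≈ 2.9529, c* = (1−0.57)·2.9529 ≈ 1.2697.
At the golden rule the marginal product of capital equals n+δ: 0.41·k^(0.41−1) = 0.12. Solving, k_gold = (0.41/0.12)^(1/0.59) ≈ 8.0244.
y_gold = 8.0244^0.41 ≈ 2.3486, c_gold = y_gold − 0.12·k_gold ≈ 1.3857.
Gain: Δc = 1.3857 − 1.2697 ≈ 0.1159.

Δc ≈ 0.116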